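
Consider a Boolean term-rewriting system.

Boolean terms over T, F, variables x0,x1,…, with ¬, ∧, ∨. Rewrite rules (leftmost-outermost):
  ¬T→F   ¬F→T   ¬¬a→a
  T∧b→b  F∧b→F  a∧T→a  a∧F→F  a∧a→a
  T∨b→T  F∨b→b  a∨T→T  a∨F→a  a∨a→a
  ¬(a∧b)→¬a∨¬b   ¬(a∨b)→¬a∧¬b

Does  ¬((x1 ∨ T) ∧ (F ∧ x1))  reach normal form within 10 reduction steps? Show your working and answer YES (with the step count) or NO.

  start: ¬((x1 ∨ T) ∧ (F ∧ x1))
  step 1: ¬(x1 ∨ T) ∨ ¬(F ∧ x1)
  step 2: (¬x1 ∧ ¬T) ∨ ¬(F ∧ x1)
  step 3: (¬x1 ∧ F) ∨ ¬(F ∧ x1)
  step 4: F ∨ ¬(F ∧ x1)
  step 5: ¬(F ∧ x1)
  step 6: ¬F ∨ ¬x1
  step 7: T ∨ ¬x1
  step 8: T

Answer: YES — reaches normal form T in 8 ≤ 10 steps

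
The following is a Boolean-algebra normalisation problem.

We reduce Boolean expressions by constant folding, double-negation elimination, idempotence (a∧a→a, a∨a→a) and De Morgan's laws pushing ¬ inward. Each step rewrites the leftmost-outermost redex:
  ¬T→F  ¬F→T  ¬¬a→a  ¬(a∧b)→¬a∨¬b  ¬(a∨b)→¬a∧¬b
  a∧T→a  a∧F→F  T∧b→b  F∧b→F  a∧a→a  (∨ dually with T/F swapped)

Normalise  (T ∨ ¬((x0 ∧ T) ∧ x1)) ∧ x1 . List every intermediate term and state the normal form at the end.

  start: (T ∨ ¬((x0 ∧ T) ∧ x1)) ∧ x1
  [1] T ∧ x1
  [2] x1

Answer: normal form = x1  (in 2 steps)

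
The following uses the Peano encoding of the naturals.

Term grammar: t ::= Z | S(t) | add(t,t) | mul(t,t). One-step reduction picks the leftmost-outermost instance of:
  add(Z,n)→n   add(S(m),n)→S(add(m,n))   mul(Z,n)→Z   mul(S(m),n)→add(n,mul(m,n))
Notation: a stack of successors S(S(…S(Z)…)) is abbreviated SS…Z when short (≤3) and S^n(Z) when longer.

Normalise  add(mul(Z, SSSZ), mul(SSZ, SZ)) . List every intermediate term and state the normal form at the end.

  start: add(mul(Z, SSSZ), mul(SSZ, SZ))
  →1  add(Z, mul(SSZ, SZ))
  →2  mul(SSZ, SZ)
  →3  add(SZ, mul(SZ, SZ))
  →4  S(add(Z, mul(SZ, SZ)))
  →5  S(mul(SZ, SZ))
  →6  S(add(SZ, mul(Z, SZ)))
  →7  S(S(add(Z, mul(Z, SZ))))
  →8  S(S(mul(Z, SZ)))
  →9  SSZ

Answer: normal form = SSZ  (in 9 steps)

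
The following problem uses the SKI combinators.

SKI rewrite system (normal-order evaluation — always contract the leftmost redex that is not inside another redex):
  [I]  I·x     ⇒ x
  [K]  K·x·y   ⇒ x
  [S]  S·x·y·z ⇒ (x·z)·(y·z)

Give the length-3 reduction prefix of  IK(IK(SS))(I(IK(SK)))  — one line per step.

  start: IK(IK(SS))(I(IK(SK)))
  →1  K(IK(SS))(I(IK(SK)))
  →2  IK(SS)
  →3  K(SS)

Answer: after 3 steps: K(SS)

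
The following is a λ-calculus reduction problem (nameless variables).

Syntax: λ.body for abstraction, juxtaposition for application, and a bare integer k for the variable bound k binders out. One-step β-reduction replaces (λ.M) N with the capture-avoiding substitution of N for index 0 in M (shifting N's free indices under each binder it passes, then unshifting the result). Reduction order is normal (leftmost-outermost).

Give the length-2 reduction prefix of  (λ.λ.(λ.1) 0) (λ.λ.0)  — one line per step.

Answer: after 2 steps: λ.0

Working:
  start: (λ.λ.(λ.1) 0) (λ.λ.0)
  step 1: λ.(λ.1) 0
  step 2: λ.0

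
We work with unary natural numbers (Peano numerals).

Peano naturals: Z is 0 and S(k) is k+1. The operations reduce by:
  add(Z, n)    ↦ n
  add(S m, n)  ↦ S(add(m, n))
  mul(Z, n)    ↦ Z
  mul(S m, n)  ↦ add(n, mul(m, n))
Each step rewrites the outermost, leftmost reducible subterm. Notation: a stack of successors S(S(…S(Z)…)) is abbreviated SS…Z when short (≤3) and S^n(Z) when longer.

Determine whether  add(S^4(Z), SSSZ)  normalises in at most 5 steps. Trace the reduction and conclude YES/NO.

Answer: YES — reaches normal form S^7(Z) in 5 ≤ 5 steps

Working:
  start: add(S^4(Z), SSSZ)
  →1  S(add(SSSZ, SSSZ))
  →2  S(S(add(SSZ, SSSZ)))
  →3  S(S(S(add(SZ, SSSZ))))
  →4  S(S(S(S(add(Z, SSSZ)))))
  →5  S^7(Z)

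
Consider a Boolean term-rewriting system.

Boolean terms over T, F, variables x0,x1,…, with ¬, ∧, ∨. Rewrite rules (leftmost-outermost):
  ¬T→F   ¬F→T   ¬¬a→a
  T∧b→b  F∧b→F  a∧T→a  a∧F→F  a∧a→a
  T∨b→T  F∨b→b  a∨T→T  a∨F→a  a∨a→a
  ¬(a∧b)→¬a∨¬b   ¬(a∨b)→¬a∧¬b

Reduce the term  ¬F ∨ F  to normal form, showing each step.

  start: ¬F ∨ F
  step 1: ¬F
  step 2: T

Answer: normal form = T  (in 2 steps)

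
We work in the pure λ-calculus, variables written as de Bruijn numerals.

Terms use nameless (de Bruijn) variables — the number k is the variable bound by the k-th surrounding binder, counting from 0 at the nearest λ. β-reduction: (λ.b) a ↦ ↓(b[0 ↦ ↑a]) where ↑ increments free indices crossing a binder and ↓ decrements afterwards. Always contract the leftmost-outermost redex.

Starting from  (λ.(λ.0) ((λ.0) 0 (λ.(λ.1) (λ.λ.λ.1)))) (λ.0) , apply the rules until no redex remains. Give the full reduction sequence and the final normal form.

  start: (λ.(λ.0) ((λ.0) 0 (λ.(λ.1) (λ.λ.λ.1)))) (λ.0)
  →1  (λ.0) ((λ.0) (λ.0) (λ.(λ.1) (λ.λ.λ.1)))
  →2  (λ.0) (λ.0) (λ.(λ.1) (λ.λ.λ.1))
  →3  (λ.0) (λ.(λ.1) (λ.λ.λ.1))
  →4  λ.(λ.1) (λ.λ.λ.1)
  →5  λ.0

Answer: normal form = λ.0  (in 5 steps)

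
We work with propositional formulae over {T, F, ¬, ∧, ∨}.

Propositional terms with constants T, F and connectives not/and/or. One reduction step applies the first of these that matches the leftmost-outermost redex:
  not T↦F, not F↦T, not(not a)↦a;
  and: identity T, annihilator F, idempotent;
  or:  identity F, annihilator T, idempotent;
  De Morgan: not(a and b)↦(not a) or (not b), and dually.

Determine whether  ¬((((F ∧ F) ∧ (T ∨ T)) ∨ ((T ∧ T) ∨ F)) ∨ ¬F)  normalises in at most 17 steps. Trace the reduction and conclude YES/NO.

  start: ¬((((F ∧ F) ∧ (T ∨ T)) ∨ ((T ∧ T) ∨ F)) ∨ ¬F)
  →1  ¬(((F ∧ F) ∧ (T ∨ T)) ∨ ((T ∧ T) ∨ F)) ∧ ¬¬F
  →2  (¬((F ∧ F) ∧ (T ∨ T)) ∧ ¬((T ∧ T) ∨ F)) ∧ ¬¬F
  →3  ((¬(F ∧ F) ∨ ¬(T ∨ T)) ∧ ¬((T ∧ T) ∨ F)) ∧ ¬¬F
  →4  (((¬F ∨ ¬F) ∨ ¬(T ∨ T)) ∧ ¬((T ∧ T) ∨ F)) ∧ ¬¬F
  →5  ((¬F ∨ ¬(T ∨ T)) ∧ ¬((T ∧ T) ∨ F)) ∧ ¬¬F
  →6  ((T ∨ ¬(T ∨ T)) ∧ ¬((T ∧ T) ∨ F)) ∧ ¬¬F
  →7  (T ∧ ¬((T ∧ T) ∨ F)) ∧ ¬¬F
  →8  ¬((T ∧ T) ∨ F) ∧ ¬¬F
  →9  (¬(T ∧ T) ∧ ¬F) ∧ ¬¬F
  →10  ((¬T ∨ ¬T) ∧ ¬F) ∧ ¬¬F
  →11  (¬T ∧ ¬F) ∧ ¬¬F
  →12  (F ∧ ¬F) ∧ ¬¬F
  →13  F ∧ ¬¬F
  →14  F

Answer: YES — reaches normal form F in 14 ≤ 17 steps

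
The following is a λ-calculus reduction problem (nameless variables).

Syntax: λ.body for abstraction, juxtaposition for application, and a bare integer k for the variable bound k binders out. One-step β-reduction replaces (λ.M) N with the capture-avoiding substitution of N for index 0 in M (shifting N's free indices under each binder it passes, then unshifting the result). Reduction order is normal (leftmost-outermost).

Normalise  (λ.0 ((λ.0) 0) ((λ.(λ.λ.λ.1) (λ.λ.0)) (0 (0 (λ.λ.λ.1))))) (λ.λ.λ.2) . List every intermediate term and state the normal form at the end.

Answer: normal form = λ.λ.λ.λ.2  (in 4 steps)

Reduction:
  start: (λ.0 ((λ.0) 0) ((λ.(λ.λ.λ.1) (λ.λ.0)) (0 (0 (λ.λ.λ.1))))) (λ.λ.λ.2)
  [1] (λ.λ.λ.2) ((λ.0) (λ.λ.λ.2)) ((λ.(λ.λ.λ.1) (λ.λ.0)) ((λ.λ.λ.2) ((λ.λ.λ.2) (λ.λ.λ.1))))
  [2] (λ.λ.(λ.0) (λ.λ.λ.2)) ((λ.(λ.λ.λ.1) (λ.λ.0)) ((λ.λ.λ.2) ((λ.λ.λ.2) (λ.λ.λ.1))))
  [3] λ.(λ.0) (λ.λ.λ.2)
  [4] λ.λ.λ.λ.2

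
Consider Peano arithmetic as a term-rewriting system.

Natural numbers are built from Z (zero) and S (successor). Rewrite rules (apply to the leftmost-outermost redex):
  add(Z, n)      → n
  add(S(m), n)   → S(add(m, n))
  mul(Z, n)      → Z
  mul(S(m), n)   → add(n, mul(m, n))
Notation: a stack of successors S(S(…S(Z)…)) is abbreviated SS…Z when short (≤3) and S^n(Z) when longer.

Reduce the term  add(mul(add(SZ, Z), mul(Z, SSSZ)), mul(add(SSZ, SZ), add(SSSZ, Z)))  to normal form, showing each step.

Answer: normal form = S^9(Z)  (in 38 steps)

Reduction:
  start: add(mul(add(SZ, Z), mul(Z, SSSZ)), mul(add(SSZ, SZ), add(SSSZ, Z)))
  [1] add(mul(S(add(Z, Z)), mul(Z, SSSZ)), mul(add(SSZ, SZ), add(SSSZ, Z)))
  [2] add(add(mul(Z, SSSZ), mul(add(Z, Z), mul(Z, SSSZ))), mul(add(SSZ, SZ), add(SSSZ, Z)))
  [3] add(add(Z, mul(add(Z, Z), mul(Z, SSSZ))), mul(add(SSZ, SZ), add(SSSZ, Z)))
  [4] add(mul(add(Z, Z), mul(Z, SSSZ)), mul(add(SSZ, SZ), add(SSSZ, Z)))
  [5] add(mul(Z, mul(Z, SSSZ)), mul(add(SSZ, SZ), add(SSSZ, Z)))
  [6] add(Z, mul(add(SSZ, SZ), add(SSSZ, Z)))
  [7] mul(add(SSZ, SZ), add(SSSZ, Z))
  [8] mul(S(add(SZ, SZ)), add(SSSZ, Z))
  [9] add(add(SSSZ, Z), mul(add(SZ, SZ), add(SSSZ, Z)))
  [10] add(S(add(SSZ, Z)), mul(add(SZ, SZ), add(SSSZ, Z)))
  [11] S(add(add(SSZ, Z), mul(add(SZ, SZ), add(SSSZ, Z))))
  [12] S(add(S(add(SZ, Z)), mul(add(SZ, SZ), add(SSSZ, Z))))
  [13] S(S(add(add(SZ, Z), mul(add(SZ, SZ), add(SSSZ, Z)))))
  [14] S(S(add(S(add(Z, Z)), mul(add(SZ, SZ), add(SSSZ, Z)))))
  [15] S(S(S(add(add(Z, Z), mul(add(SZ, SZ), add(SSSZ, Z))))))
  [16] S(S(S(add(Z, mul(add(SZ, SZ), add(SSSZ, Z))))))
  [17] S(S(S(mul(add(SZ, SZ), add(SSSZ, Z)))))
  [18] S(S(S(mul(S(add(Z, SZ)), add(SSSZ, Z)))))
  [19] S(S(S(add(add(SSSZ, Z), mul(add(Z, SZ), add(SSSZ, Z))))))
  [20] S(S(S(add(S(add(SSZ, Z)), mul(add(Z, SZ), add(SSSZ, Z))))))
  [21] S(S(S(S(add(add(SSZ, Z), mul(add(Z, SZ), add(SSSZ, Z)))))))
  [22] S(S(S(S(add(S(add(SZ, Z)), mul(add(Z, SZ), add(SSSZ, Z)))))))
  [23] S(S(S(S(S(add(add(SZ, Z), mul(add(Z, SZ), add(SSSZ, Z))))))))
  [24] S(S(S(S(S(add(S(add(Z, Z)), mul(add(Z, SZ), add(SSSZ, Z))))))))
  [25] S(S(S(S(S(S(add(add(Z, Z), mul(add(Z, SZ), add(SSSZ, Z)))))))))
  [26] S(S(S(S(S(S(add(Z, mul(add(Z, SZ), add(SSSZ, Z)))))))))
  [27] S(S(S(S(S(S(mul(add(Z, SZ), add(SSSZ, Z))))))))
  [28] S(S(S(S(S(S(mul(SZ, add(SSSZ, Z))))))))
  [29] S(S(S(S(S(S(add(add(SSSZ, Z), mul(Z, add(SSSZ, Z)))))))))
  [30] S(S(S(S(S(S(add(S(add(SSZ, Z)), mul(Z, add(SSSZ, Z)))))))))
  [31] S(S(S(S(S(S(S(add(add(SSZ, Z), mul(Z, add(SSSZ, Z))))))))))
  [32] S(S(S(S(S(S(S(add(S(add(SZ, Z)), mul(Z, add(SSSZ, Z))))))))))
  [33] S(S(S(S(S(S(S(S(add(add(SZ, Z), mul(Z, add(SSSZ, Z)))))))))))
  [34] S(S(S(S(S(S(S(S(add(S(add(Z, Z)), mul(Z, add(SSSZ, Z)))))))))))
  [35] S(S(S(S(S(S(S(S(S(add(add(Z, Z), mul(Z, add(SSSZ, Z))))))))))))
  [36] S(S(S(S(S(S(S(S(S(add(Z, mul(Z, add(SSSZ, Z))))))))))))
  [37] S(S(S(S(S(S(S(S(S(mul(Z, add(SSSZ, Z)))))))))))
  [38] S^9(Z)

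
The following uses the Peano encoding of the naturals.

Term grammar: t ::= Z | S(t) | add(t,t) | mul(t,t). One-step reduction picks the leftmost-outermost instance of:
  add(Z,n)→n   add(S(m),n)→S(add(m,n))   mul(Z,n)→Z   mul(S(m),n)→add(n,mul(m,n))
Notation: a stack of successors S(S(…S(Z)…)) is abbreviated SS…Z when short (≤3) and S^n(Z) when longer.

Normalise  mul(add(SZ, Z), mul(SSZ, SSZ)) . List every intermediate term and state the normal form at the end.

Answer: normal form = S^4(Z)  (in 18 steps)

Derivation:
  start: mul(add(SZ, Z), mul(SSZ, SSZ))
  →1  mul(S(add(Z, Z)), mul(SSZ, SSZ))
  →2  add(mul(SSZ, SSZ), mul(add(Z, Z), mul(SSZ, SSZ)))
  →3  add(add(SSZ, mul(SZ, SSZ)), mul(add(Z, Z), mul(SSZ, SSZ)))
  →4  add(S(add(SZ, mul(SZ, SSZ))), mul(add(Z, Z), mul(SSZ, SSZ)))
  →5  S(add(add(SZ, mul(SZ, SSZ)), mul(add(Z, Z), mul(SSZ, SSZ))))
  →6  S(add(S(add(Z, mul(SZ, SSZ))), mul(add(Z, Z), mul(SSZ, SSZ))))
  →7  S(S(add(add(Z, mul(SZ, SSZ)), mul(add(Z, Z), mul(SSZ, SSZ)))))
  →8  S(S(add(mul(SZ, SSZ), mul(add(Z, Z), mul(SSZ, SSZ)))))
  →9  S(S(add(add(SSZ, mul(Z, SSZ)), mul(add(Z, Z), mul(SSZ, SSZ)))))
  →10  S(S(add(S(add(SZ, mul(Z, SSZ))), mul(add(Z, Z), mul(SSZ, SSZ)))))
  →11  S(S(S(add(add(SZ, mul(Z, SSZ)), mul(add(Z, Z), mul(SSZ, SSZ))))))
  →12  S(S(S(add(S(add(Z, mul(Z, SSZ))), mul(add(Z, Z), mul(SSZ, SSZ))))))
  →13  S(S(S(S(add(add(Z, mul(Z, SSZ)), mul(add(Z, Z), mul(SSZ, SSZ)))))))
  →14  S(S(S(S(add(mul(Z, SSZ), mul(add(Z, Z), mul(SSZ, SSZ)))))))
  →15  S(S(S(S(add(Z, mul(add(Z, Z), mul(SSZ, SSZ)))))))
  →16  S(S(S(S(mul(add(Z, Z), mul(SSZ, SSZ))))))
  →17  S(S(S(S(mul(Z, mul(SSZ, SSZ))))))
  →18  S^4(Z)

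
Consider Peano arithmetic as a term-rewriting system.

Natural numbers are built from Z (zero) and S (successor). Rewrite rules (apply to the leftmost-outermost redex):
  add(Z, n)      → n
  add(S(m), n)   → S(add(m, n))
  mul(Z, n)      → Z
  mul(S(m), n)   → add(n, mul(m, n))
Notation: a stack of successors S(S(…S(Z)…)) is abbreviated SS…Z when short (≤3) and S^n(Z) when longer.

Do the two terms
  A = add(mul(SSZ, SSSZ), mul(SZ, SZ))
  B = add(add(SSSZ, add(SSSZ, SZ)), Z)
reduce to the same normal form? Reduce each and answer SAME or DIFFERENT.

Term A:
  start: add(mul(SSZ, SSSZ), mul(SZ, SZ))
  →1  add(add(SSSZ, mul(SZ, SSSZ)), mul(SZ, SZ))
  →2  add(S(add(SSZ, mul(SZ, SSSZ))), mul(SZ, SZ))
  →3  S(add(add(SSZ, mul(SZ, SSSZ)), mul(SZ, SZ)))
  →4  S(add(S(add(SZ, mul(SZ, SSSZ))), mul(SZ, SZ)))
  →5  S(S(add(add(SZ, mul(SZ, SSSZ)), mul(SZ, SZ))))
  →6  S(S(add(S(add(Z, mul(SZ, SSSZ))), mul(SZ, SZ))))
  →7  S(S(S(add(add(Z, mul(SZ, SSSZ)), mul(SZ, SZ)))))
  →8  S(S(S(add(mul(SZ, SSSZ), mul(SZ, SZ)))))
  →9  S(S(S(add(add(SSSZ, mul(Z, SSSZ)), mul(SZ, SZ)))))
  →10  S(S(S(add(S(add(SSZ, mul(Z, SSSZ))), mul(SZ, SZ)))))
  →11  S(S(S(S(add(add(SSZ, mul(Z, SSSZ)), mul(SZ, SZ))))))
  →12  S(S(S(S(add(S(add(SZ, mul(Z, SSSZ))), mul(SZ, SZ))))))
  →13  S(S(S(S(S(add(add(SZ, mul(Z, SSSZ)), mul(SZ, SZ)))))))
  →14  S(S(S(S(S(add(S(add(Z, mul(Z, SSSZ))), mul(SZ, SZ)))))))
  →15  S(S(S(S(S(S(add(add(Z, mul(Z, SSSZ)), mul(SZ, SZ))))))))
  →16  S(S(S(S(S(S(add(mul(Z, SSSZ), mul(SZ, SZ))))))))
  →17  S(S(S(S(S(S(add(Z, mul(SZ, SZ))))))))
  →18  S(S(S(S(S(S(mul(SZ, SZ)))))))
  →19  S(S(S(S(S(S(add(SZ, mul(Z, SZ))))))))
  →20  S(S(S(S(S(S(S(add(Z, mul(Z, SZ)))))))))
  →21  S(S(S(S(S(S(S(mul(Z, SZ))))))))
  →22  S^7(Z)

Term B:
  start: add(add(SSSZ, add(SSSZ, SZ)), Z)
  →1  add(S(add(SSZ, add(SSSZ, SZ))), Z)
  →2  S(add(add(SSZ, add(SSSZ, SZ)), Z))
  →3  S(add(S(add(SZ, add(SSSZ, SZ))), Z))
  →4  S(S(add(add(SZ, add(SSSZ, SZ)), Z)))
  →5  S(S(add(S(add(Z, add(SSSZ, SZ))), Z)))
  →6  S(S(S(add(add(Z, add(SSSZ, SZ)), Z))))
  →7  S(S(S(add(add(SSSZ, SZ), Z))))
  →8  S(S(S(add(S(add(SSZ, SZ)), Z))))
  →9  S(S(S(S(add(add(SSZ, SZ), Z)))))
  →10  S(S(S(S(add(S(add(SZ, SZ)), Z)))))
  →11  S(S(S(S(S(add(add(SZ, SZ), Z))))))
  →12  S(S(S(S(S(add(S(add(Z, SZ)), Z))))))
  →13  S(S(S(S(S(S(add(add(Z, SZ), Z)))))))
  →14  S(S(S(S(S(S(add(SZ, Z)))))))
  →15  S(S(S(S(S(S(S(add(Z, Z))))))))
  →16  S^7(Z)

Answer: SAME — A ⇓ S^7(Z), B ⇓ S^7(Z)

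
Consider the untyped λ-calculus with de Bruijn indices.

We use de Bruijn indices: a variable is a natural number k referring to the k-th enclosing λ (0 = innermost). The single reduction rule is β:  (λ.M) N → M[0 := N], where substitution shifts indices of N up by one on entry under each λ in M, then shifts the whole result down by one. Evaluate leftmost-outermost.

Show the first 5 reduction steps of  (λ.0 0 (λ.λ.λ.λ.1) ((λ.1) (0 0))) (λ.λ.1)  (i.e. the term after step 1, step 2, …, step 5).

Answer: after 5 steps: λ.λ.λ.1

Working:
  start: (λ.0 0 (λ.λ.λ.λ.1) ((λ.1) (0 0))) (λ.λ.1)
  [1] (λ.λ.1) (λ.λ.1) (λ.λ.λ.λ.1) ((λ.λ.λ.1) ((λ.λ.1) (λ.λ.1)))
  [2] (λ.λ.λ.1) (λ.λ.λ.λ.1) ((λ.λ.λ.1) ((λ.λ.1) (λ.λ.1)))
  [3] (λ.λ.1) ((λ.λ.λ.1) ((λ.λ.1) (λ.λ.1)))
  [4] λ.(λ.λ.λ.1) ((λ.λ.1) (λ.λ.1))
  [5] λ.λ.λ.1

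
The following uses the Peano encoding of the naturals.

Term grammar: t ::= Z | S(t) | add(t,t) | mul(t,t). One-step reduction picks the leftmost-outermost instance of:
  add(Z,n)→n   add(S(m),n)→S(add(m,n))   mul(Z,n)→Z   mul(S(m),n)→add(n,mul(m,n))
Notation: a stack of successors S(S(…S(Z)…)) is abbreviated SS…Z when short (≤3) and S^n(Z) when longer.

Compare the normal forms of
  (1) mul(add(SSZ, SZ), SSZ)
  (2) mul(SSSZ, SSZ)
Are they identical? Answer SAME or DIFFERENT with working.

Term A:
  start: mul(add(SSZ, SZ), SSZ)
  step 1: mul(S(add(SZ, SZ)), SSZ)
  step 2: add(SSZ, mul(add(SZ, SZ), SSZ))
  step 3: S(add(SZ, mul(add(SZ, SZ), SSZ)))
  step 4: S(S(add(Z, mul(add(SZ, SZ), SSZ))))
  step 5: S(S(mul(add(SZ, SZ), SSZ)))
  step 6: S(S(mul(S(add(Z, SZ)), SSZ)))
  step 7: S(S(add(SSZ, mul(add(Z, SZ), SSZ))))
  step 8: S(S(S(add(SZ, mul(add(Z, SZ), SSZ)))))
  step 9: S(S(S(S(add(Z, mul(add(Z, SZ), SSZ))))))
  step 10: S(S(S(S(mul(add(Z, SZ), SSZ)))))
  step 11: S(S(S(S(mul(SZ, SSZ)))))
  step 12: S(S(S(S(add(SSZ, mul(Z, SSZ))))))
  step 13: S(S(S(S(S(add(SZ, mul(Z, SSZ)))))))
  step 14: S(S(S(S(S(S(add(Z, mul(Z, SSZ))))))))
  step 15: S(S(S(S(S(S(mul(Z, SSZ)))))))
  step 16: S^6(Z)

Term B:
  start: mul(SSSZ, SSZ)
  step 1: add(SSZ, mul(SSZ, SSZ))
  step 2: S(add(SZ, mul(SSZ, SSZ)))
  step 3: S(S(add(Z, mul(SSZ, SSZ))))
  step 4: S(S(mul(SSZ, SSZ)))
  step 5: S(S(add(SSZ, mul(SZ, SSZ))))
  step 6: S(S(S(add(SZ, mul(SZ, SSZ)))))
  step 7: S(S(S(S(add(Z, mul(SZ, SSZ))))))
  step 8: S(S(S(S(mul(SZ, SSZ)))))
  step 9: S(S(S(S(add(SSZ, mul(Z, SSZ))))))
  step 10: S(S(S(S(S(add(SZ, mul(Z, SSZ)))))))
  step 11: S(S(S(S(S(S(add(Z, mul(Z, SSZ))))))))
  step 12: S(S(S(S(S(S(mul(Z, SSZ)))))))
  step 13: S^6(Z)

Answer: SAME — A ⇓ S^6(Z), B ⇓ S^6(Z)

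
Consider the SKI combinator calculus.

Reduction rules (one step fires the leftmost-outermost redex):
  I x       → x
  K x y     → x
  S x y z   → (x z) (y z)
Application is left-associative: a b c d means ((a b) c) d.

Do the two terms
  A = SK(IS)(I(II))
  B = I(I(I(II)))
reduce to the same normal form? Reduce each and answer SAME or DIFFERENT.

Answer: SAME — A ⇓ I, B ⇓ I

Reduction:
Term A:
  start: SK(IS)(I(II))
  step 1: K(I(II))(IS(I(II)))
  step 2: I(II)
  step 3: II
  step 4: I

Term B:
  start: I(I(I(II)))
  step 1: I(I(II))
  step 2: I(II)
  step 3: II
  step 4: I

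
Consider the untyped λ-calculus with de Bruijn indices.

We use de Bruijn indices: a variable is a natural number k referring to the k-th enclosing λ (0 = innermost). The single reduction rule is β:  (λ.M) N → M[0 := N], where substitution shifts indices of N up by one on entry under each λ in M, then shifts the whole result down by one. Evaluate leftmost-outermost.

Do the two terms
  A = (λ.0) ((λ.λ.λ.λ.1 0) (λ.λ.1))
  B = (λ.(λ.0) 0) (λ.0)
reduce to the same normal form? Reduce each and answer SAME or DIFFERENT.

Answer: DIFFERENT — A ⇓ λ.λ.λ.1 0, B ⇓ λ.0

Derivation:
Term A:
  start: (λ.0) ((λ.λ.λ.λ.1 0) (λ.λ.1))
  step 1: (λ.λ.λ.λ.1 0) (λ.λ.1)
  step 2: λ.λ.λ.1 0

Term B:
  start: (λ.(λ.0) 0) (λ.0)
  step 1: (λ.0) (λ.0)
  step 2: λ.0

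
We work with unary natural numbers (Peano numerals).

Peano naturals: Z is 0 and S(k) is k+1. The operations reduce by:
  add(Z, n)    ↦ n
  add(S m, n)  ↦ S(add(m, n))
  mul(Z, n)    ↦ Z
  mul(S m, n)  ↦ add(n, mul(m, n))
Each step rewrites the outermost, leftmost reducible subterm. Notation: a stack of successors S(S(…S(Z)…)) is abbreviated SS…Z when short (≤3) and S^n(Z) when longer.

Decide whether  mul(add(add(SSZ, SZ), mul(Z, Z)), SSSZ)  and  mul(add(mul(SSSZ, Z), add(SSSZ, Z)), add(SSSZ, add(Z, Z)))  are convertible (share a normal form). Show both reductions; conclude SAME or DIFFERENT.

Answer: SAME — A ⇓ S^9(Z), B ⇓ S^9(Z)

Working:
Term A:
  start: mul(add(add(SSZ, SZ), mul(Z, Z)), SSSZ)
  [1] mul(add(S(add(SZ, SZ)), mul(Z, Z)), SSSZ)
  [2] mul(S(add(add(SZ, SZ), mul(Z, Z))), SSSZ)
  [3] add(SSSZ, mul(add(add(SZ, SZ), mul(Z, Z)), SSSZ))
  [4] S(add(SSZ, mul(add(add(SZ, SZ), mul(Z, Z)), SSSZ)))
  [5] S(S(add(SZ, mul(add(add(SZ, SZ), mul(Z, Z)), SSSZ))))
  [6] S(S(S(add(Z, mul(add(add(SZ, SZ), mul(Z, Z)), SSSZ)))))
  [7] S(S(S(mul(add(add(SZ, SZ), mul(Z, Z)), SSSZ))))
  [8] S(S(S(mul(add(S(add(Z, SZ)), mul(Z, Z)), SSSZ))))
  [9] S(S(S(mul(S(add(add(Z, SZ), mul(Z, Z))), SSSZ))))
  [10] S(S(S(add(SSSZ, mul(add(add(Z, SZ), mul(Z, Z)), SSSZ)))))
  [11] S(S(S(S(add(SSZ, mul(add(add(Z, SZ), mul(Z, Z)), SSSZ))))))
  [12] S(S(S(S(S(add(SZ, mul(add(add(Z, SZ), mul(Z, Z)), SSSZ)))))))
  [13] S(S(S(S(S(S(add(Z, mul(add(add(Z, SZ), mul(Z, Z)), SSSZ))))))))
  [14] S(S(S(S(S(S(mul(add(add(Z, SZ), mul(Z, Z)), SSSZ)))))))
  [15] S(S(S(S(S(S(mul(add(SZ, mul(Z, Z)), SSSZ)))))))
  [16] S(S(S(S(S(S(mul(S(add(Z, mul(Z, Z))), SSSZ)))))))
  [17] S(S(S(S(S(S(add(SSSZ, mul(add(Z, mul(Z, Z)), SSSZ))))))))
  [18] S(S(S(S(S(S(S(add(SSZ, mul(add(Z, mul(Z, Z)), SSSZ)))))))))
  [19] S(S(S(S(S(S(S(S(add(SZ, mul(add(Z, mul(Z, Z)), SSSZ))))))))))
  [20] S(S(S(S(S(S(S(S(S(add(Z, mul(add(Z, mul(Z, Z)), SSSZ)))))))))))
  [21] S(S(S(S(S(S(S(S(S(mul(add(Z, mul(Z, Z)), SSSZ))))))))))
  [22] S(S(S(S(S(S(S(S(S(mul(mul(Z, Z), SSSZ))))))))))
  [23] S(S(S(S(S(S(S(S(S(mul(Z, SSSZ))))))))))
  [24] S^9(Z)

Term B:
  start: mul(add(mul(SSSZ, Z), add(SSSZ, Z)), add(SSSZ, add(Z, Z)))
  [1] mul(add(add(Z, mul(SSZ, Z)), add(SSSZ, Z)), add(SSSZ, add(Z, Z)))
  [2] mul(add(mul(SSZ, Z), add(SSSZ, Z)), add(SSSZ, add(Z, Z)))
  [3] mul(add(add(Z, mul(SZ, Z)), add(SSSZ, Z)), add(SSSZ, add(Z, Z)))
  [4] mul(add(mul(SZ, Z), add(SSSZ, Z)), add(SSSZ, add(Z, Z)))
  [5] mul(add(add(Z, mul(Z, Z)), add(SSSZ, Z)), add(SSSZ, add(Z, Z)))
  [6] mul(add(mul(Z, Z), add(SSSZ, Z)), add(SSSZ, add(Z, Z)))
  [7] mul(add(Z, add(SSSZ, Z)), add(SSSZ, add(Z, Z)))
  [8] mul(add(SSSZ, Z), add(SSSZ, add(Z, Z)))
  [9] mul(S(add(SSZ, Z)), add(SSSZ, add(Z, Z)))
  [10] add(add(SSSZ, add(Z, Z)), mul(add(SSZ, Z), add(SSSZ, add(Z, Z))))
  [11] add(S(add(SSZ, add(Z, Z))), mul(add(SSZ, Z), add(SSSZ, add(Z, Z))))
  [12] S(add(add(SSZ, add(Z, Z)), mul(add(SSZ, Z), add(SSSZ, add(Z, Z)))))
  [13] S(add(S(add(SZ, add(Z, Z))), mul(add(SSZ, Z), add(SSSZ, add(Z, Z)))))
  [14] S(S(add(add(SZ, add(Z, Z)), mul(add(SSZ, Z), add(SSSZ, add(Z, Z))))))
  [15] S(S(add(S(add(Z, add(Z, Z))), mul(add(SSZ, Z), add(SSSZ, add(Z, Z))))))
  [16] S(S(S(add(add(Z, add(Z, Z)), mul(add(SSZ, Z), add(SSSZ, add(Z, Z)))))))
  [17] S(S(S(add(add(Z, Z), mul(add(SSZ, Z), add(SSSZ, add(Z, Z)))))))
  [18] S(S(S(add(Z, mul(add(SSZ, Z), add(SSSZ, add(Z, Z)))))))
  [19] S(S(S(mul(add(SSZ, Z), add(SSSZ, add(Z, Z))))))
  [20] S(S(S(mul(S(add(SZ, Z)), add(SSSZ, add(Z, Z))))))
  [21] S(S(S(add(add(SSSZ, add(Z, Z)), mul(add(SZ, Z), add(SSSZ, add(Z, Z)))))))
  [22] S(S(S(add(S(add(SSZ, add(Z, Z))), mul(add(SZ, Z), add(SSSZ, add(Z, Z)))))))
  [23] S(S(S(S(add(add(SSZ, add(Z, Z)), mul(add(SZ, Z), add(SSSZ, add(Z, Z))))))))
  [24] S(S(S(S(add(S(add(SZ, add(Z, Z))), mul(add(SZ, Z), add(SSSZ, add(Z, Z))))))))
  [25] S(S(S(S(S(add(add(SZ, add(Z, Z)), mul(add(SZ, Z), add(SSSZ, add(Z, Z)))))))))
  [26] S(S(S(S(S(add(S(add(Z, add(Z, Z))), mul(add(SZ, Z), add(SSSZ, add(Z, Z)))))))))
  [27] S(S(S(S(S(S(add(add(Z, add(Z, Z)), mul(add(SZ, Z), add(SSSZ, add(Z, Z))))))))))
  [28] S(S(S(S(S(S(add(add(Z, Z), mul(add(SZ, Z), add(SSSZ, add(Z, Z))))))))))
  [29] S(S(S(S(S(S(add(Z, mul(add(SZ, Z), add(SSSZ, add(Z, Z))))))))))
  [30] S(S(S(S(S(S(mul(add(SZ, Z), add(SSSZ, add(Z, Z)))))))))
  [31] S(S(S(S(S(S(mul(S(add(Z, Z)), add(SSSZ, add(Z, Z)))))))))
  [32] S(S(S(S(S(S(add(add(SSSZ, add(Z, Z)), mul(add(Z, Z), add(SSSZ, add(Z, Z))))))))))
  [33] S(S(S(S(S(S(add(S(add(SSZ, add(Z, Z))), mul(add(Z, Z), add(SSSZ, add(Z, Z))))))))))
  [34] S(S(S(S(S(S(S(add(add(SSZ, add(Z, Z)), mul(add(Z, Z), add(SSSZ, add(Z, Z)))))))))))
  [35] S(S(S(S(S(S(S(add(S(add(SZ, add(Z, Z))), mul(add(Z, Z), add(SSSZ, add(Z, Z)))))))))))
  [36] S(S(S(S(S(S(S(S(add(add(SZ, add(Z, Z)), mul(add(Z, Z), add(SSSZ, add(Z, Z))))))))))))
  [37] S(S(S(S(S(S(S(S(add(S(add(Z, add(Z, Z))), mul(add(Z, Z), add(SSSZ, add(Z, Z))))))))))))
  [38] S(S(S(S(S(S(S(S(S(add(add(Z, add(Z, Z)), mul(add(Z, Z), add(SSSZ, add(Z, Z)))))))))))))
  [39] S(S(S(S(S(S(S(S(S(add(add(Z, Z), mul(add(Z, Z), add(SSSZ, add(Z, Z)))))))))))))
  [40] S(S(S(S(S(S(S(S(S(add(Z, mul(add(Z, Z), add(SSSZ, add(Z, Z)))))))))))))
  [41] S(S(S(S(S(S(S(S(S(mul(add(Z, Z), add(SSSZ, add(Z, Z))))))))))))
  [42] S(S(S(S(S(S(S(S(S(mul(Z, add(SSSZ, add(Z, Z))))))))))))
  [43] S^9(Z)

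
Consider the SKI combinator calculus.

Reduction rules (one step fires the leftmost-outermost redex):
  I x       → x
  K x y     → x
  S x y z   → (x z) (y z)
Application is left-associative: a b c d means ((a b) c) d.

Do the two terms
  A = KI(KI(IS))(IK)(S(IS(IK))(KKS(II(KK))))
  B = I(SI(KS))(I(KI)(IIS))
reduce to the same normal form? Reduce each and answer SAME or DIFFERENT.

Answer: DIFFERENT — A ⇓ K(S(SK)(K(KK))), B ⇓ S

Reduction:
Term A:
  start: KI(KI(IS))(IK)(S(IS(IK))(KKS(II(KK))))
  →1  I(IK)(S(IS(IK))(KKS(II(KK))))
  →2  IK(S(IS(IK))(KKS(II(KK))))
  →3  K(S(IS(IK))(KKS(II(KK))))
  →4  K(S(S(IK))(KKS(II(KK))))
  →5  K(S(SK)(KKS(II(KK))))
  →6  K(S(SK)(K(II(KK))))
  →7  K(S(SK)(K(I(KK))))
  →8  K(S(SK)(K(KK)))

Term B:
  start: I(SI(KS))(I(KI)(IIS))
  →1  SI(KS)(I(KI)(IIS))
  →2  I(I(KI)(IIS))(KS(I(KI)(IIS)))
  →3  I(KI)(IIS)(KS(I(KI)(IIS)))
  →4  KI(IIS)(KS(I(KI)(IIS)))
  →5  I(KS(I(KI)(IIS)))
  →6  KS(I(KI)(IIS))
  →7  S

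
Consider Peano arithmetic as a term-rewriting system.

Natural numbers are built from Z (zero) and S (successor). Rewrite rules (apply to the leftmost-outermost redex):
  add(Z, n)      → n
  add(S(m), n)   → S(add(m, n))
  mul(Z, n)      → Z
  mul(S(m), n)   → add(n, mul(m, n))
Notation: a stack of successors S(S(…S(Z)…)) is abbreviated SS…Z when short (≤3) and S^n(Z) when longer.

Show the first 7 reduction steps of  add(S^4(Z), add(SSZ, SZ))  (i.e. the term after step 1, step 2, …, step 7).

Answer: after 7 steps: S(S(S(S(S(S(add(Z, SZ)))))))

Reduction:
  start: add(S^4(Z), add(SSZ, SZ))
  [1] S(add(SSSZ, add(SSZ, SZ)))
  [2] S(S(add(SSZ, add(SSZ, SZ))))
  [3] S(S(S(add(SZ, add(SSZ, SZ)))))
  [4] S(S(S(S(add(Z, add(SSZ, SZ))))))
  [5] S(S(S(S(add(SSZ, SZ)))))
  [6] S(S(S(S(S(add(SZ, SZ))))))
  [7] S(S(S(S(S(S(add(Z, SZ)))))))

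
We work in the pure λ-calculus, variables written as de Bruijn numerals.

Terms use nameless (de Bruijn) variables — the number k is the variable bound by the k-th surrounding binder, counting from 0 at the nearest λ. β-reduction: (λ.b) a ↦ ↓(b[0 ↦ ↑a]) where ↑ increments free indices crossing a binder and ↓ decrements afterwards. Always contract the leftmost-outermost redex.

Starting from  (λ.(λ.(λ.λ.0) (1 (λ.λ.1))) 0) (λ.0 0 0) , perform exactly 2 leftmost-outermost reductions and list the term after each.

Answer: after 2 steps: (λ.λ.0) ((λ.0 0 0) (λ.λ.1))

Derivation:
  start: (λ.(λ.(λ.λ.0) (1 (λ.λ.1))) 0) (λ.0 0 0)
  step 1: (λ.(λ.λ.0) ((λ.0 0 0) (λ.λ.1))) (λ.0 0 0)
  step 2: (λ.λ.0) ((λ.0 0 0) (λ.λ.1))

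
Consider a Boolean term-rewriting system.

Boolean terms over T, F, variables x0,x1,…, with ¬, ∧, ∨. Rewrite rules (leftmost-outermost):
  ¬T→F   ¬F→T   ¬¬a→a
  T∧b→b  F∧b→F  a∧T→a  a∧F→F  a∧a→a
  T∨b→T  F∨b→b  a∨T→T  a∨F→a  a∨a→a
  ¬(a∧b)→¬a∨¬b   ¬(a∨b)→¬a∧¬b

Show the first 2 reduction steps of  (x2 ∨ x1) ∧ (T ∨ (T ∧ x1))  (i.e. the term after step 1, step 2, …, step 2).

Answer: after 2 steps: x2 ∨ x1

Derivation:
  start: (x2 ∨ x1) ∧ (T ∨ (T ∧ x1))
  step 1: (x2 ∨ x1) ∧ T
  step 2: x2 ∨ x1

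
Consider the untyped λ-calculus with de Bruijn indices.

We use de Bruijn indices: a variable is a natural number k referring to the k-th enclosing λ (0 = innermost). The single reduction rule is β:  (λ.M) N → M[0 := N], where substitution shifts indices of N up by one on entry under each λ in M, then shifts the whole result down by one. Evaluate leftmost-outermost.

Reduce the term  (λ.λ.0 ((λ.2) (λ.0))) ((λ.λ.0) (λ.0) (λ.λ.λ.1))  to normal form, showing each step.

  start: (λ.λ.0 ((λ.2) (λ.0))) ((λ.λ.0) (λ.0) (λ.λ.λ.1))
  step 1: λ.0 ((λ.(λ.λ.0) (λ.0) (λ.λ.λ.1)) (λ.0))
  step 2: λ.0 ((λ.λ.0) (λ.0) (λ.λ.λ.1))
  step 3: λ.0 ((λ.0) (λ.λ.λ.1))
  step 4: λ.0 (λ.λ.λ.1)

Answer: normal form = λ.0 (λ.λ.λ.1)  (in 4 steps)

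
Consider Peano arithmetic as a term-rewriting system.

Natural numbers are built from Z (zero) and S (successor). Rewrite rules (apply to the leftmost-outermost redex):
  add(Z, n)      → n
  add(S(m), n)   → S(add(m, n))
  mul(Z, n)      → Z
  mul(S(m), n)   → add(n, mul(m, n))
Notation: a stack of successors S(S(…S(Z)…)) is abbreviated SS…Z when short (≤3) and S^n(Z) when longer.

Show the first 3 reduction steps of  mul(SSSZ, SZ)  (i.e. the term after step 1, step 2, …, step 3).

Answer: after 3 steps: S(mul(SSZ, SZ))

Derivation:
  start: mul(SSSZ, SZ)
  step 1: add(SZ, mul(SSZ, SZ))
  step 2: S(add(Z, mul(SSZ, SZ)))
  step 3: S(mul(SSZ, SZ))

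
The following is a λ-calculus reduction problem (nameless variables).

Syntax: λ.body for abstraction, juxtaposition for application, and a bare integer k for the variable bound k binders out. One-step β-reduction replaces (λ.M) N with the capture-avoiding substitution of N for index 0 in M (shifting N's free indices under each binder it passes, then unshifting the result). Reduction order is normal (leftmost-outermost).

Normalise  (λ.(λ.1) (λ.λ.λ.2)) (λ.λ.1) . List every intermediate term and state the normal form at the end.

Answer: normal form = λ.λ.1  (in 2 steps)

Derivation:
  start: (λ.(λ.1) (λ.λ.λ.2)) (λ.λ.1)
  step 1: (λ.λ.λ.1) (λ.λ.λ.2)
  step 2: λ.λ.1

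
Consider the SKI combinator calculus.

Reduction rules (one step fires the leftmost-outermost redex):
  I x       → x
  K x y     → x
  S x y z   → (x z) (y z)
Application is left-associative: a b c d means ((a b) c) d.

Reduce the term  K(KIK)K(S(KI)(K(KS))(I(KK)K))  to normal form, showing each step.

Answer: normal form = KS  (in 7 steps)

Derivation:
  start: K(KIK)K(S(KI)(K(KS))(I(KK)K))
  step 1: KIK(S(KI)(K(KS))(I(KK)K))
  step 2: I(S(KI)(K(KS))(I(KK)K))
  step 3: S(KI)(K(KS))(I(KK)K)
  step 4: KI(I(KK)K)(K(KS)(I(KK)K))
  step 5: I(K(KS)(I(KK)K))
  step 6: K(KS)(I(KK)K)
  step 7: KS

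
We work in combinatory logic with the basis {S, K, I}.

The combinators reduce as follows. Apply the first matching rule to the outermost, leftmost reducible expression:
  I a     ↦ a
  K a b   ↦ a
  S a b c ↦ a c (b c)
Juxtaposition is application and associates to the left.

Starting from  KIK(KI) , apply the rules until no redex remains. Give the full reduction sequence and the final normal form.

Answer: normal form = KI  (in 2 steps)

Reduction:
  start: KIK(KI)
  [1] I(KI)
  [2] KI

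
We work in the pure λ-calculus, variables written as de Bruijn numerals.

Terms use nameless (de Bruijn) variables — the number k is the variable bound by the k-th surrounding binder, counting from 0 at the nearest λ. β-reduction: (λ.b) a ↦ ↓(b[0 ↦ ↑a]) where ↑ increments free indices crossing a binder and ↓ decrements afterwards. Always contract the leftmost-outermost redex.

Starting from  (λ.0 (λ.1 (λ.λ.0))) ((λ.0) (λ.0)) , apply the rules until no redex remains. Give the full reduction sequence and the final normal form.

Answer: normal form = λ.λ.λ.0  (in 5 steps)

Reduction:
  start: (λ.0 (λ.1 (λ.λ.0))) ((λ.0) (λ.0))
  →1  (λ.0) (λ.0) (λ.(λ.0) (λ.0) (λ.λ.0))
  →2  (λ.0) (λ.(λ.0) (λ.0) (λ.λ.0))
  →3  λ.(λ.0) (λ.0) (λ.λ.0)
  →4  λ.(λ.0) (λ.λ.0)
  →5  λ.λ.λ.0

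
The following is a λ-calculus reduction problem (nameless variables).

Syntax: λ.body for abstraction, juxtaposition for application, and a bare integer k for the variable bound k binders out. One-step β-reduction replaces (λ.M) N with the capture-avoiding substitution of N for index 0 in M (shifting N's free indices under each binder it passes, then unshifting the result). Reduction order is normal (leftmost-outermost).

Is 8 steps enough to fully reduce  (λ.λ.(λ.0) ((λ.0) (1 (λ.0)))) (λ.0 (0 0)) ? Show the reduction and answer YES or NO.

Answer: YES — reaches normal form λ.λ.0 in 6 ≤ 8 steps

Derivation:
  start: (λ.λ.(λ.0) ((λ.0) (1 (λ.0)))) (λ.0 (0 0))
  →1  λ.(λ.0) ((λ.0) ((λ.0 (0 0)) (λ.0)))
  →2  λ.(λ.0) ((λ.0 (0 0)) (λ.0))
  →3  λ.(λ.0 (0 0)) (λ.0)
  →4  λ.(λ.0) ((λ.0) (λ.0))
  →5  λ.(λ.0) (λ.0)
  →6  λ.λ.0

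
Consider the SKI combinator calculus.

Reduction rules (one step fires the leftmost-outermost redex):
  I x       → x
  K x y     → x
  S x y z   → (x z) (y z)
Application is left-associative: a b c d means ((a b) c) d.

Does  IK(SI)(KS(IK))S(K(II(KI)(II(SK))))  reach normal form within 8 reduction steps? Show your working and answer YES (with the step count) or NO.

Answer: YES — reaches normal form I in 8 ≤ 8 steps

Reduction:
  start: IK(SI)(KS(IK))S(K(II(KI)(II(SK))))
  [1] K(SI)(KS(IK))S(K(II(KI)(II(SK))))
  [2] SIS(K(II(KI)(II(SK))))
  [3] I(K(II(KI)(II(SK))))(S(K(II(KI)(II(SK)))))
  [4] K(II(KI)(II(SK)))(S(K(II(KI)(II(SK)))))
  [5] II(KI)(II(SK))
  [6] I(KI)(II(SK))
  [7] KI(II(SK))
  [8] I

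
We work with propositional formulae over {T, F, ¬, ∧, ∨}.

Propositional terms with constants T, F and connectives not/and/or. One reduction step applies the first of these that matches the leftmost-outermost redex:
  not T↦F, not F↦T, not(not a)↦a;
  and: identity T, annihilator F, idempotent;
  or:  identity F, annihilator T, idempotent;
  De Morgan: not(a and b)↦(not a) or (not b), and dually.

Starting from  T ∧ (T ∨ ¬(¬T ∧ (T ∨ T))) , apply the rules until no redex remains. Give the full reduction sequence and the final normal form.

  start: T ∧ (T ∨ ¬(¬T ∧ (T ∨ T)))
  →1  T ∨ ¬(¬T ∧ (T ∨ T))
  →2  T

Answer: normal form = T  (in 2 steps)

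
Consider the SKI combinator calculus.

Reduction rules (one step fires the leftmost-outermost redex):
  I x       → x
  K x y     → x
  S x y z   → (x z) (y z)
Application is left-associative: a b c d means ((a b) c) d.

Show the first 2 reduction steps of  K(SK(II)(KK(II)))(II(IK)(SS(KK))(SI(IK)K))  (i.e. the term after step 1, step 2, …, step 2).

Answer: after 2 steps: K(KK(II))(II(KK(II)))

Derivation:
  start: K(SK(II)(KK(II)))(II(IK)(SS(KK))(SI(IK)K))
  →1  SK(II)(KK(II))
  →2  K(KK(II))(II(KK(II)))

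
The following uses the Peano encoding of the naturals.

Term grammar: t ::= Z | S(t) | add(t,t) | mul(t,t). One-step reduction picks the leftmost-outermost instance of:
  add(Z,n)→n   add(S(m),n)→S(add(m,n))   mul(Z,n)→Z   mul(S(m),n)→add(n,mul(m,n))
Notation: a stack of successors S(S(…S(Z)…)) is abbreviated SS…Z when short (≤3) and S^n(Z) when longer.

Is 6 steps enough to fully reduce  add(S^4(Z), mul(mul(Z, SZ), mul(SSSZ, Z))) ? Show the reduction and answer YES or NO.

Answer: NO — after 6 steps the term is S(S(S(S(mul(Z, mul(SSSZ, Z)))))), not yet normal

Reduction:
  start: add(S^4(Z), mul(mul(Z, SZ), mul(SSSZ, Z)))
  step 1: S(add(SSSZ, mul(mul(Z, SZ), mul(SSSZ, Z))))
  step 2: S(S(add(SSZ, mul(mul(Z, SZ), mul(SSSZ, Z)))))
  step 3: S(S(S(add(SZ, mul(mul(Z, SZ), mul(SSSZ, Z))))))
  step 4: S(S(S(S(add(Z, mul(mul(Z, SZ), mul(SSSZ, Z)))))))
  step 5: S(S(S(S(mul(mul(Z, SZ), mul(SSSZ, Z))))))
  step 6: S(S(S(S(mul(Z, mul(SSSZ, Z))))))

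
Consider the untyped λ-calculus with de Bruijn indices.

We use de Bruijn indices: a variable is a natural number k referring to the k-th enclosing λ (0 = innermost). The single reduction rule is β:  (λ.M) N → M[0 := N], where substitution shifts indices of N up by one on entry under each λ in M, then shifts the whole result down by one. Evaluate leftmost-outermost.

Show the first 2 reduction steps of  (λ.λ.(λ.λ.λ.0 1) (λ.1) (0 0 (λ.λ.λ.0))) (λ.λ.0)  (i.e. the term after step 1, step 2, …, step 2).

  start: (λ.λ.(λ.λ.λ.0 1) (λ.1) (0 0 (λ.λ.λ.0))) (λ.λ.0)
  [1] λ.(λ.λ.λ.0 1) (λ.1) (0 0 (λ.λ.λ.0))
  [2] λ.(λ.λ.0 1) (0 0 (λ.λ.λ.0))

Answer: after 2 steps: λ.(λ.λ.0 1) (0 0 (λ.λ.λ.0))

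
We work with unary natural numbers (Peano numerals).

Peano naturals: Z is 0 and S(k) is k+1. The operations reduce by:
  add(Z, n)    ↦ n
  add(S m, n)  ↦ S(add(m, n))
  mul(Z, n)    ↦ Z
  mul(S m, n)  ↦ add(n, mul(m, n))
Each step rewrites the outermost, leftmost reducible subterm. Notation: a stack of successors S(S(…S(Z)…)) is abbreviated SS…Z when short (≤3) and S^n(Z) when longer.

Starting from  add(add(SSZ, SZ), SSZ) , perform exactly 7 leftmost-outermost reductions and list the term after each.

Answer: after 7 steps: S^5(Z)

Derivation:
  start: add(add(SSZ, SZ), SSZ)
  →1  add(S(add(SZ, SZ)), SSZ)
  →2  S(add(add(SZ, SZ), SSZ))
  →3  S(add(S(add(Z, SZ)), SSZ))
  →4  S(S(add(add(Z, SZ), SSZ)))
  →5  S(S(add(SZ, SSZ)))
  →6  S(S(S(add(Z, SSZ))))
  →7  S^5(Z)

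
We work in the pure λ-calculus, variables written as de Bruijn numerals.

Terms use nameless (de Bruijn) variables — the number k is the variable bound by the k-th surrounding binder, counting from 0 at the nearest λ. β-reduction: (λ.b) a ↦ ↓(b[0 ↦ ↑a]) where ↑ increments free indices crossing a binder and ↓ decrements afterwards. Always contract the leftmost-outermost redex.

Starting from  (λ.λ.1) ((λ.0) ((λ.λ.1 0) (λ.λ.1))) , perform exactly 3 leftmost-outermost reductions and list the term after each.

  start: (λ.λ.1) ((λ.0) ((λ.λ.1 0) (λ.λ.1)))
  [1] λ.(λ.0) ((λ.λ.1 0) (λ.λ.1))
  [2] λ.(λ.λ.1 0) (λ.λ.1)
  [3] λ.λ.(λ.λ.1) 0

Answer: after 3 steps: λ.λ.(λ.λ.1) 0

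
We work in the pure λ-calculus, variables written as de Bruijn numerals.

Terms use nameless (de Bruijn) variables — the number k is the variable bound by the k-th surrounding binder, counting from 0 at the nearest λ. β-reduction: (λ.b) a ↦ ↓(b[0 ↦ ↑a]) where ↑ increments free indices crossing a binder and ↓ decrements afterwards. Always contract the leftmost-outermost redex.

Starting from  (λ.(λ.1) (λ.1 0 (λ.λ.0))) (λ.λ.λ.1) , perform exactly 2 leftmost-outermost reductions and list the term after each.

  start: (λ.(λ.1) (λ.1 0 (λ.λ.0))) (λ.λ.λ.1)
  step 1: (λ.λ.λ.λ.1) (λ.(λ.λ.λ.1) 0 (λ.λ.0))
  step 2: λ.λ.λ.1

Answer: after 2 steps: λ.λ.λ.1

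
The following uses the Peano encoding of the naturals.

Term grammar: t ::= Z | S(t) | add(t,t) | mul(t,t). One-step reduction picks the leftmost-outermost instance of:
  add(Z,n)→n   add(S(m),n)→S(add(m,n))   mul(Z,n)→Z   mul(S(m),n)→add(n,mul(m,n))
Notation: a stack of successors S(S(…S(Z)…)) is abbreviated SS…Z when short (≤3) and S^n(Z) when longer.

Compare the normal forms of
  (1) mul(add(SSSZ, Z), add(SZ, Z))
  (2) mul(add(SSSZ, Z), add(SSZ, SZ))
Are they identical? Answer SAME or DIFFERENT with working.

Answer: DIFFERENT — A ⇓ SSSZ, B ⇓ S^9(Z)

Reduction:
Term A:
  start: mul(add(SSSZ, Z), add(SZ, Z))
  →1  mul(S(add(SSZ, Z)), add(SZ, Z))
  →2  add(add(SZ, Z), mul(add(SSZ, Z), add(SZ, Z)))
  →3  add(S(add(Z, Z)), mul(add(SSZ, Z), add(SZ, Z)))
  →4  S(add(add(Z, Z), mul(add(SSZ, Z), add(SZ, Z))))
  →5  S(add(Z, mul(add(SSZ, Z), add(SZ, Z))))
  →6  S(mul(add(SSZ, Z), add(SZ, Z)))
  →7  S(mul(S(add(SZ, Z)), add(SZ, Z)))
  →8  S(add(add(SZ, Z), mul(add(SZ, Z), add(SZ, Z))))
  →9  S(add(S(add(Z, Z)), mul(add(SZ, Z), add(SZ, Z))))
  →10  S(S(add(add(Z, Z), mul(add(SZ, Z), add(SZ, Z)))))
  →11  S(S(add(Z, mul(add(SZ, Z), add(SZ, Z)))))
  →12  S(S(mul(add(SZ, Z), add(SZ, Z))))
  →13  S(S(mul(S(add(Z, Z)), add(SZ, Z))))
  →14  S(S(add(add(SZ, Z), mul(add(Z, Z), add(SZ, Z)))))
  →15  S(S(add(S(add(Z, Z)), mul(add(Z, Z), add(SZ, Z)))))
  →16  S(S(S(add(add(Z, Z), mul(add(Z, Z), add(SZ, Z))))))
  →17  S(S(S(add(Z, mul(add(Z, Z), add(SZ, Z))))))
  →18  S(S(S(mul(add(Z, Z), add(SZ, Z)))))
  →19  S(S(S(mul(Z, add(SZ, Z)))))
  →20  SSSZ

Term B:
  start: mul(add(SSSZ, Z), add(SSZ, SZ))
  →1  mul(S(add(SSZ, Z)), add(SSZ, SZ))
  →2  add(add(SSZ, SZ), mul(add(SSZ, Z), add(SSZ, SZ)))
  →3  add(S(add(SZ, SZ)), mul(add(SSZ, Z), add(SSZ, SZ)))
  →4  S(add(add(SZ, SZ), mul(add(SSZ, Z), add(SSZ, SZ))))
  →5  S(add(S(add(Z, SZ)), mul(add(SSZ, Z), add(SSZ, SZ))))
  →6  S(S(add(add(Z, SZ), mul(add(SSZ, Z), add(SSZ, SZ)))))
  →7  S(S(add(SZ, mul(add(SSZ, Z), add(SSZ, SZ)))))
  →8  S(S(S(add(Z, mul(add(SSZ, Z), add(SSZ, SZ))))))
  →9  S(S(S(mul(add(SSZ, Z), add(SSZ, SZ)))))
  →10  S(S(S(mul(S(add(SZ, Z)), add(SSZ, SZ)))))
  →11  S(S(S(add(add(SSZ, SZ), mul(add(SZ, Z), add(SSZ, SZ))))))
  →12  S(S(S(add(S(add(SZ, SZ)), mul(add(SZ, Z), add(SSZ, SZ))))))
  →13  S(S(S(S(add(add(SZ, SZ), mul(add(SZ, Z), add(SSZ, SZ)))))))
  →14  S(S(S(S(add(S(add(Z, SZ)), mul(add(SZ, Z), add(SSZ, SZ)))))))
  →15  S(S(S(S(S(add(add(Z, SZ), mul(add(SZ, Z), add(SSZ, SZ))))))))
  →16  S(S(S(S(S(add(SZ, mul(add(SZ, Z), add(SSZ, SZ))))))))
  →17  S(S(S(S(S(S(add(Z, mul(add(SZ, Z), add(SSZ, SZ)))))))))
  →18  S(S(S(S(S(S(mul(add(SZ, Z), add(SSZ, SZ))))))))
  →19  S(S(S(S(S(S(mul(S(add(Z, Z)), add(SSZ, SZ))))))))
  →20  S(S(S(S(S(S(add(add(SSZ, SZ), mul(add(Z, Z), add(SSZ, SZ)))))))))
  →21  S(S(S(S(S(S(add(S(add(SZ, SZ)), mul(add(Z, Z), add(SSZ, SZ)))))))))
  →22  S(S(S(S(S(S(S(add(add(SZ, SZ), mul(add(Z, Z), add(SSZ, SZ))))))))))
  →23  S(S(S(S(S(S(S(add(S(add(Z, SZ)), mul(add(Z, Z), add(SSZ, SZ))))))))))
  →24  S(S(S(S(S(S(S(S(add(add(Z, SZ), mul(add(Z, Z), add(SSZ, SZ)))))))))))
  →25  S(S(S(S(S(S(S(S(add(SZ, mul(add(Z, Z), add(SSZ, SZ)))))))))))
  →26  S(S(S(S(S(S(S(S(S(add(Z, mul(add(Z, Z), add(SSZ, SZ))))))))))))
  →27  S(S(S(S(S(S(S(S(S(mul(add(Z, Z), add(SSZ, SZ)))))))))))
  →28  S(S(S(S(S(S(S(S(S(mul(Z, add(SSZ, SZ)))))))))))
  →29  S^9(Z)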